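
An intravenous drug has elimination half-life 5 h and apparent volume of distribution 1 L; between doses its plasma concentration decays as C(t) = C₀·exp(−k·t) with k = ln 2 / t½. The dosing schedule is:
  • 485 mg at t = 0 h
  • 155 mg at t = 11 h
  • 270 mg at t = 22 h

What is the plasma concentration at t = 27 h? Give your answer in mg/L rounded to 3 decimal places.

k = ln 2 / 5 = 0.13863 per h
Dose 1 (485 mg at t=0 h): 485·exp(−0.13863·27) = 11.486 mg/L
Dose 2 (155 mg at t=11 h): 155·exp(−0.13863·16) = 16.867 mg/L
Dose 3 (270 mg at t=22 h): 270·exp(−0.13863·5) = 135.000 mg/L
C(27) = 11.486 + 16.867 + 135.000 = 163.353 mg/L

163.353 mg/L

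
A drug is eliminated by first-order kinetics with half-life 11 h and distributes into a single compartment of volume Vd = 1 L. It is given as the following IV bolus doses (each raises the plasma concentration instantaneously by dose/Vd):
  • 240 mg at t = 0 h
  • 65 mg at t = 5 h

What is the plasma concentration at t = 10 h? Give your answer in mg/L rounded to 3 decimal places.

175.238 mg/L

k = ln 2 / 11 = 0.06301 per h
Dose 1 (240 mg at t=0 h): 240·exp(−0.06301·10) = 127.805 mg/L
Dose 2 (65 mg at t=5 h): 65·exp(−0.06301·5) = 47.433 mg/L
C(10) = 127.805 + 47.433 = 175.238 mg/L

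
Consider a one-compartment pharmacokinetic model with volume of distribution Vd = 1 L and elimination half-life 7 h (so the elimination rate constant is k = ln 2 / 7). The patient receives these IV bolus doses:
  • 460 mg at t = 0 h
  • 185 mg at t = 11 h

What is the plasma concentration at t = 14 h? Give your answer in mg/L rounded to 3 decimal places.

k = ln 2 / 7 = 0.09902 per h
Dose 1 (460 mg at t=0 h): 460·exp(−0.09902·14) = 115.000 mg/L
Dose 2 (185 mg at t=11 h): 185·exp(−0.09902·3) = 137.454 mg/L
C(14) = 115.000 + 137.454 = 252.454 mg/L

252.454 mg/L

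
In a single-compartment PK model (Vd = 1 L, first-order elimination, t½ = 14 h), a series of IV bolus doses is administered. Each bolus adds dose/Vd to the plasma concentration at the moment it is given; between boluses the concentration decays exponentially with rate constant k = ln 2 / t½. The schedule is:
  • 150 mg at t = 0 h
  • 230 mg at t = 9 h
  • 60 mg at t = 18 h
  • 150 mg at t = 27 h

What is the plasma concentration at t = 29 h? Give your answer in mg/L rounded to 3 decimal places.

291.796 mg/L

k = ln 2 / 14 = 0.04951 per h
Dose 1 (150 mg at t=0 h): 150·exp(−0.04951·29) = 35.689 mg/L
Dose 2 (230 mg at t=9 h): 230·exp(−0.04951·20) = 85.445 mg/L
Dose 3 (60 mg at t=18 h): 60·exp(−0.04951·11) = 34.804 mg/L
Dose 4 (150 mg at t=27 h): 150·exp(−0.04951·2) = 135.859 mg/L
C(29) = 35.689 + 85.445 + 34.804 + 135.859 = 291.796 mg/L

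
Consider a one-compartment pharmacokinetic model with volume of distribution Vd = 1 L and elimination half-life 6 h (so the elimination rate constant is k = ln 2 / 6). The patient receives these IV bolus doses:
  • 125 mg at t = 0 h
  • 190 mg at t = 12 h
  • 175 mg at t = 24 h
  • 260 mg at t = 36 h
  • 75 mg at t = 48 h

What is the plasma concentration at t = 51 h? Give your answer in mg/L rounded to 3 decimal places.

k = ln 2 / 6 = 0.11552 per h
Dose 1 (125 mg at t=0 h): 125·exp(−0.11552·51) = 0.345 mg/L
Dose 2 (190 mg at t=12 h): 190·exp(−0.11552·39) = 2.099 mg/L
Dose 3 (175 mg at t=24 h): 175·exp(−0.11552·27) = 7.734 mg/L
Dose 4 (260 mg at t=36 h): 260·exp(−0.11552·15) = 45.962 mg/L
Dose 5 (75 mg at t=48 h): 75·exp(−0.11552·3) = 53.033 mg/L
C(51) = 0.345 + 2.099 + 7.734 + 45.962 + 53.033 = 109.173 mg/L

109.173 mg/L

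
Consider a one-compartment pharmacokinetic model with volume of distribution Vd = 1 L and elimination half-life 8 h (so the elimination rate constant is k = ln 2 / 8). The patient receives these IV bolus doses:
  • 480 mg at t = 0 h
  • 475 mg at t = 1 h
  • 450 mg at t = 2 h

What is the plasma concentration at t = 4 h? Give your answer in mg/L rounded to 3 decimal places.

1084.090 mg/L

k = ln 2 / 8 = 0.08664 per h
Dose 1 (480 mg at t=0 h): 480·exp(−0.08664·4) = 339.411 mg/L
Dose 2 (475 mg at t=1 h): 475·exp(−0.08664·3) = 366.275 mg/L
Dose 3 (450 mg at t=2 h): 450·exp(−0.08664·2) = 378.403 mg/L
C(4) = 339.411 + 366.275 + 378.403 = 1084.090 mg/L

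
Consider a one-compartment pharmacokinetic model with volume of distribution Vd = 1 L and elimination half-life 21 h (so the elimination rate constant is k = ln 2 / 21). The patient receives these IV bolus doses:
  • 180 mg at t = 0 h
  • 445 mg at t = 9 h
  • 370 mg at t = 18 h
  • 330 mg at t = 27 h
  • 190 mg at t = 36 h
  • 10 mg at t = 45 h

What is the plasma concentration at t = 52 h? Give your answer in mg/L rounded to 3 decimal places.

525.016 mg/L

k = ln 2 / 21 = 0.03301 per h
Dose 1 (180 mg at t=0 h): 180·exp(−0.03301·52) = 32.349 mg/L
Dose 2 (445 mg at t=9 h): 445·exp(−0.03301·43) = 107.638 mg/L
Dose 3 (370 mg at t=18 h): 370·exp(−0.03301·34) = 120.454 mg/L
Dose 4 (330 mg at t=27 h): 330·exp(−0.03301·25) = 144.592 mg/L
Dose 5 (190 mg at t=36 h): 190·exp(−0.03301·16) = 112.046 mg/L
Dose 6 (10 mg at t=45 h): 10·exp(−0.03301·7) = 7.937 mg/L
C(52) = 32.349 + 107.638 + 120.454 + 144.592 + 112.046 + 7.937 = 525.016 mg/L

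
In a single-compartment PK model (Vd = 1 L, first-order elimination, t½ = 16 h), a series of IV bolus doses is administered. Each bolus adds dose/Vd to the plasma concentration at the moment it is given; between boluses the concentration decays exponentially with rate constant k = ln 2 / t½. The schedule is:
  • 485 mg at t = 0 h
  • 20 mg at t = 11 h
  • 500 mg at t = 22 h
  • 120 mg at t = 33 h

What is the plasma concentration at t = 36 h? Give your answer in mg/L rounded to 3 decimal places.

486.732 mg/L

k = ln 2 / 16 = 0.04332 per h
Dose 1 (485 mg at t=0 h): 485·exp(−0.04332·36) = 101.959 mg/L
Dose 2 (20 mg at t=11 h): 20·exp(−0.04332·25) = 6.771 mg/L
Dose 3 (500 mg at t=22 h): 500·exp(−0.04332·14) = 272.627 mg/L
Dose 4 (120 mg at t=33 h): 120·exp(−0.04332·3) = 105.375 mg/L
C(36) = 101.959 + 6.771 + 272.627 + 105.375 = 486.732 mg/L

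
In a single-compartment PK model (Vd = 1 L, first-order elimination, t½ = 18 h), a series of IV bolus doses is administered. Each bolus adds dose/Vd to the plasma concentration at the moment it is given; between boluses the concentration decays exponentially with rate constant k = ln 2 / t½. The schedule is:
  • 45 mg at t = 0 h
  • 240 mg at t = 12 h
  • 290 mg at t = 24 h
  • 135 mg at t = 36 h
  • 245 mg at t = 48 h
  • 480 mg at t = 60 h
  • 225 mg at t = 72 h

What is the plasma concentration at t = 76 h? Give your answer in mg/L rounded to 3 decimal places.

626.350 mg/L

k = ln 2 / 18 = 0.03851 per h
Dose 1 (45 mg at t=0 h): 45·exp(−0.03851·76) = 2.411 mg/L
Dose 2 (240 mg at t=12 h): 240·exp(−0.03851·64) = 20.412 mg/L
Dose 3 (290 mg at t=24 h): 290·exp(−0.03851·52) = 39.152 mg/L
Dose 4 (135 mg at t=36 h): 135·exp(−0.03851·40) = 28.932 mg/L
Dose 5 (245 mg at t=48 h): 245·exp(−0.03851·28) = 83.348 mg/L
Dose 6 (480 mg at t=60 h): 480·exp(−0.03851·16) = 259.214 mg/L
Dose 7 (225 mg at t=72 h): 225·exp(−0.03851·4) = 192.880 mg/L
C(76) = 2.411 + 20.412 + 39.152 + 28.932 + 83.348 + 259.214 + 192.880 = 626.350 mg/L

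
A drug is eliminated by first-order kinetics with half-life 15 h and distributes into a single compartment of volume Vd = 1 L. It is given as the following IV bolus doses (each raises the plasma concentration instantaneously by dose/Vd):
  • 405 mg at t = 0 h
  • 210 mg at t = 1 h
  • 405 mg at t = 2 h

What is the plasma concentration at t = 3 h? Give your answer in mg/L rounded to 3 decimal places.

k = ln 2 / 15 = 0.04621 per h
Dose 1 (405 mg at t=0 h): 405·exp(−0.04621·3) = 352.573 mg/L
Dose 2 (210 mg at t=1 h): 210·exp(−0.04621·2) = 191.462 mg/L
Dose 3 (405 mg at t=2 h): 405·exp(−0.04621·1) = 386.711 mg/L
C(3) = 352.573 + 191.462 + 386.711 = 930.746 mg/L

930.746 mg/L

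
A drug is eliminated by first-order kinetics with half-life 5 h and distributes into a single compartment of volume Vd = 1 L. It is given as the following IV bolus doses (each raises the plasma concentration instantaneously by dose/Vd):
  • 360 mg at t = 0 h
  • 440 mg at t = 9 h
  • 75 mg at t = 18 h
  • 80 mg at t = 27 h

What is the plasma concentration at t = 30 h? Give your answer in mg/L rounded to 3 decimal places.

k = ln 2 / 5 = 0.13863 per h
Dose 1 (360 mg at t=0 h): 360·exp(−0.13863·30) = 5.625 mg/L
Dose 2 (440 mg at t=9 h): 440·exp(−0.13863·21) = 23.940 mg/L
Dose 3 (75 mg at t=18 h): 75·exp(−0.13863·12) = 14.210 mg/L
Dose 4 (80 mg at t=27 h): 80·exp(−0.13863·3) = 52.780 mg/L
C(30) = 5.625 + 23.940 + 14.210 + 52.780 = 96.555 mg/L

96.555 mg/L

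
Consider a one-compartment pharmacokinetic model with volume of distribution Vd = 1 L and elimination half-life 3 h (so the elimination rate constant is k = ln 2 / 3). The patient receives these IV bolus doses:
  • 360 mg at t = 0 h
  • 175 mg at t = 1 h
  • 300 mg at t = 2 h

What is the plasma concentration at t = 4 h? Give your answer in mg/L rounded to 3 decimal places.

419.354 mg/L

k = ln 2 / 3 = 0.23105 per h
Dose 1 (360 mg at t=0 h): 360·exp(−0.23105·4) = 142.866 mg/L
Dose 2 (175 mg at t=1 h): 175·exp(−0.23105·3) = 87.500 mg/L
Dose 3 (300 mg at t=2 h): 300·exp(−0.23105·2) = 188.988 mg/L
C(4) = 142.866 + 87.500 + 188.988 = 419.354 mg/L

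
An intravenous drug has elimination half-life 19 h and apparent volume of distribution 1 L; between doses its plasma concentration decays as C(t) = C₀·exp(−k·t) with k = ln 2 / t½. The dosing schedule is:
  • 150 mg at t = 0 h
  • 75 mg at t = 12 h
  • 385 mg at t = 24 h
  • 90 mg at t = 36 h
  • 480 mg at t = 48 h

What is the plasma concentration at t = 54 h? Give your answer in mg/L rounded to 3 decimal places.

598.302 mg/L

k = ln 2 / 19 = 0.03648 per h
Dose 1 (150 mg at t=0 h): 150·exp(−0.03648·54) = 20.919 mg/L
Dose 2 (75 mg at t=12 h): 75·exp(−0.03648·42) = 16.204 mg/L
Dose 3 (385 mg at t=24 h): 385·exp(−0.03648·30) = 128.870 mg/L
Dose 4 (90 mg at t=36 h): 90·exp(−0.03648·18) = 46.672 mg/L
Dose 5 (480 mg at t=48 h): 480·exp(−0.03648·6) = 385.637 mg/L
C(54) = 20.919 + 16.204 + 128.870 + 46.672 + 385.637 = 598.302 mg/L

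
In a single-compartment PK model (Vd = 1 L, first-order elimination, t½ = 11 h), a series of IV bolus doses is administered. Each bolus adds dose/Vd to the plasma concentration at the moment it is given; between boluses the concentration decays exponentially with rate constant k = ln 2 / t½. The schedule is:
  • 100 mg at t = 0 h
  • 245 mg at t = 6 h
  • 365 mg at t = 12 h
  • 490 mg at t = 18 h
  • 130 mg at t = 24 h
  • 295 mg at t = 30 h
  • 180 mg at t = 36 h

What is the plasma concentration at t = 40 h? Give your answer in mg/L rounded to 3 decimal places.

k = ln 2 / 11 = 0.06301 per h
Dose 1 (100 mg at t=0 h): 100·exp(−0.06301·40) = 8.042 mg/L
Dose 2 (245 mg at t=6 h): 245·exp(−0.06301·34) = 28.755 mg/L
Dose 3 (365 mg at t=12 h): 365·exp(−0.06301·28) = 62.522 mg/L
Dose 4 (490 mg at t=18 h): 490·exp(−0.06301·22) = 122.500 mg/L
Dose 5 (130 mg at t=24 h): 130·exp(−0.06301·16) = 47.433 mg/L
Dose 6 (295 mg at t=30 h): 295·exp(−0.06301·10) = 157.094 mg/L
Dose 7 (180 mg at t=36 h): 180·exp(−0.06301·4) = 139.897 mg/L
C(40) = 8.042 + 28.755 + 62.522 + 122.500 + 47.433 + 157.094 + 139.897 = 566.242 mg/L

566.242 mg/L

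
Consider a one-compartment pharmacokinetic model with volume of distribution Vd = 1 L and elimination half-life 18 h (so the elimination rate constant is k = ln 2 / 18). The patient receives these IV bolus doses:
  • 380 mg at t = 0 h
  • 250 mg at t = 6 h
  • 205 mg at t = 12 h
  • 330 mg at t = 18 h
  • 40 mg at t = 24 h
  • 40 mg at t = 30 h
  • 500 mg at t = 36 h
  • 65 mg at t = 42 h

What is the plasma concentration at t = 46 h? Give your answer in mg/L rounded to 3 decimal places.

k = ln 2 / 18 = 0.03851 per h
Dose 1 (380 mg at t=0 h): 380·exp(−0.03851·46) = 64.638 mg/L
Dose 2 (250 mg at t=6 h): 250·exp(−0.03851·40) = 53.578 mg/L
Dose 3 (205 mg at t=12 h): 205·exp(−0.03851·34) = 55.353 mg/L
Dose 4 (330 mg at t=18 h): 330·exp(−0.03851·28) = 112.265 mg/L
Dose 5 (40 mg at t=24 h): 40·exp(−0.03851·22) = 17.145 mg/L
Dose 6 (40 mg at t=30 h): 40·exp(−0.03851·16) = 21.601 mg/L
Dose 7 (500 mg at t=36 h): 500·exp(−0.03851·10) = 340.198 mg/L
Dose 8 (65 mg at t=42 h): 65·exp(−0.03851·4) = 55.721 mg/L
C(46) = 64.638 + 53.578 + 55.353 + 112.265 + 17.145 + 21.601 + 340.198 + 55.721 = 720.498 mg/L

720.498 mg/L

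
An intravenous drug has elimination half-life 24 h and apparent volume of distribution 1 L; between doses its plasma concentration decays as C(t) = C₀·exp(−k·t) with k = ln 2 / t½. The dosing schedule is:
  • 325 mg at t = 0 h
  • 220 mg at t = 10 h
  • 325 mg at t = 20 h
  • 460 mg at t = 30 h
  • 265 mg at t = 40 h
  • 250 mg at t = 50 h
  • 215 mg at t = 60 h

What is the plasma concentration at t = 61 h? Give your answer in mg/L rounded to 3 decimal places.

928.935 mg/L

k = ln 2 / 24 = 0.02888 per h
Dose 1 (325 mg at t=0 h): 325·exp(−0.02888·61) = 55.817 mg/L
Dose 2 (220 mg at t=10 h): 220·exp(−0.02888·51) = 50.435 mg/L
Dose 3 (325 mg at t=20 h): 325·exp(−0.02888·41) = 99.454 mg/L
Dose 4 (460 mg at t=30 h): 460·exp(−0.02888·31) = 187.900 mg/L
Dose 5 (265 mg at t=40 h): 265·exp(−0.02888·21) = 144.492 mg/L
Dose 6 (250 mg at t=50 h): 250·exp(−0.02888·11) = 181.957 mg/L
Dose 7 (215 mg at t=60 h): 215·exp(−0.02888·1) = 208.879 mg/L
C(61) = 55.817 + 50.435 + 99.454 + 187.900 + 144.492 + 181.957 + 208.879 = 928.935 mg/L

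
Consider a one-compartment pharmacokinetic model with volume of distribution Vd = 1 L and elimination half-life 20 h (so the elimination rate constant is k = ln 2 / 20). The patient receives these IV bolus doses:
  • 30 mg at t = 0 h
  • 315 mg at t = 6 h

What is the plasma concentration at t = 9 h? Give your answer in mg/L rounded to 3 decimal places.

k = ln 2 / 20 = 0.03466 per h
Dose 1 (30 mg at t=0 h): 30·exp(−0.03466·9) = 21.961 mg/L
Dose 2 (315 mg at t=6 h): 315·exp(−0.03466·3) = 283.894 mg/L
C(9) = 21.961 + 283.894 = 305.855 mg/L

305.855 mg/L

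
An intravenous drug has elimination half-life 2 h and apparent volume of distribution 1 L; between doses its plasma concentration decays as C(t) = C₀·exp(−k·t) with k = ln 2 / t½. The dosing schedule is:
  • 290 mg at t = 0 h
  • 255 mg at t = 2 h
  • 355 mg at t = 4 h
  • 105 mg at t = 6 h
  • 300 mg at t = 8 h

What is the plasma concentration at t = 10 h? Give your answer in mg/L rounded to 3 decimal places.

k = ln 2 / 2 = 0.34657 per h
Dose 1 (290 mg at t=0 h): 290·exp(−0.34657·10) = 9.062 mg/L
Dose 2 (255 mg at t=2 h): 255·exp(−0.34657·8) = 15.938 mg/L
Dose 3 (355 mg at t=4 h): 355·exp(−0.34657·6) = 44.375 mg/L
Dose 4 (105 mg at t=6 h): 105·exp(−0.34657·4) = 26.250 mg/L
Dose 5 (300 mg at t=8 h): 300·exp(−0.34657·2) = 150.000 mg/L
C(10) = 9.062 + 15.938 + 44.375 + 26.250 + 150.000 = 245.625 mg/L

245.625 mg/L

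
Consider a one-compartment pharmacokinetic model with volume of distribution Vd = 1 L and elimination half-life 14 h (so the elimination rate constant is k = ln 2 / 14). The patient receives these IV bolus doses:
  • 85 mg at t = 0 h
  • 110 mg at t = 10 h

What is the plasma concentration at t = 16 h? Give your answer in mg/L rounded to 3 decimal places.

120.223 mg/L

k = ln 2 / 14 = 0.04951 per h
Dose 1 (85 mg at t=0 h): 85·exp(−0.04951·16) = 38.493 mg/L
Dose 2 (110 mg at t=10 h): 110·exp(−0.04951·6) = 81.730 mg/L
C(16) = 38.493 + 81.730 = 120.223 mg/L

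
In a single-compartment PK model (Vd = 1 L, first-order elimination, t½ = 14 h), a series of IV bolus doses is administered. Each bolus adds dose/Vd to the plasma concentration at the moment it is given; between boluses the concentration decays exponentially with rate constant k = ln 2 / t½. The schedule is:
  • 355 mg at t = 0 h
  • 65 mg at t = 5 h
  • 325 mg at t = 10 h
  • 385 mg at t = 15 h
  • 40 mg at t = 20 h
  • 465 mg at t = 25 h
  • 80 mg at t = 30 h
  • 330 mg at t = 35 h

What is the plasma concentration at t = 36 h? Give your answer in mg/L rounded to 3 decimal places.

960.900 mg/L

k = ln 2 / 14 = 0.04951 per h
Dose 1 (355 mg at t=0 h): 355·exp(−0.04951·36) = 59.724 mg/L
Dose 2 (65 mg at t=5 h): 65·exp(−0.04951·31) = 14.007 mg/L
Dose 3 (325 mg at t=10 h): 325·exp(−0.04951·26) = 89.707 mg/L
Dose 4 (385 mg at t=15 h): 385·exp(−0.04951·21) = 136.118 mg/L
Dose 5 (40 mg at t=20 h): 40·exp(−0.04951·16) = 18.114 mg/L
Dose 6 (465 mg at t=25 h): 465·exp(−0.04951·11) = 269.730 mg/L
Dose 7 (80 mg at t=30 h): 80·exp(−0.04951·6) = 59.440 mg/L
Dose 8 (330 mg at t=35 h): 330·exp(−0.04951·1) = 314.059 mg/L
C(36) = 59.724 + 14.007 + 89.707 + 136.118 + 18.114 + 269.730 + 59.440 + 314.059 = 960.900 mg/L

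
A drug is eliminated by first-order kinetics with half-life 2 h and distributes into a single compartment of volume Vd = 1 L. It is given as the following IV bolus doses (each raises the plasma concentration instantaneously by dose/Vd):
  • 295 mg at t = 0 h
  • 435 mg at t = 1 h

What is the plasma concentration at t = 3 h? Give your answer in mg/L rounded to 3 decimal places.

321.798 mg/L

k = ln 2 / 2 = 0.34657 per h
Dose 1 (295 mg at t=0 h): 295·exp(−0.34657·3) = 104.298 mg/L
Dose 2 (435 mg at t=1 h): 435·exp(−0.34657·2) = 217.500 mg/L
C(3) = 104.298 + 217.500 = 321.798 mg/L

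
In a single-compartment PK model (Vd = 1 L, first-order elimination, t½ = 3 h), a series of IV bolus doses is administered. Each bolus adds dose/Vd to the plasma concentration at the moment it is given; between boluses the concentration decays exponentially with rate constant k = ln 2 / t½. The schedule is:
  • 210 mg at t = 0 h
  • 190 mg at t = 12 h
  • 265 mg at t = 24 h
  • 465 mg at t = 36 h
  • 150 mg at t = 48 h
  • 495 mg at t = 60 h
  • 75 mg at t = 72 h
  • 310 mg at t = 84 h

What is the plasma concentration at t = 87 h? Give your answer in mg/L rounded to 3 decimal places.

k = ln 2 / 3 = 0.23105 per h
Dose 1 (210 mg at t=0 h): 210·exp(−0.23105·87) = 0.000 mg/L
Dose 2 (190 mg at t=12 h): 190·exp(−0.23105·75) = 0.000 mg/L
Dose 3 (265 mg at t=24 h): 265·exp(−0.23105·63) = 0.000 mg/L
Dose 4 (465 mg at t=36 h): 465·exp(−0.23105·51) = 0.004 mg/L
Dose 5 (150 mg at t=48 h): 150·exp(−0.23105·39) = 0.018 mg/L
Dose 6 (495 mg at t=60 h): 495·exp(−0.23105·27) = 0.967 mg/L
Dose 7 (75 mg at t=72 h): 75·exp(−0.23105·15) = 2.344 mg/L
Dose 8 (310 mg at t=84 h): 310·exp(−0.23105·3) = 155.000 mg/L
C(87) = 0.000 + 0.000 + 0.000 + 0.004 + 0.018 + 0.967 + 2.344 + 155.000 = 158.333 mg/L

158.333 mg/L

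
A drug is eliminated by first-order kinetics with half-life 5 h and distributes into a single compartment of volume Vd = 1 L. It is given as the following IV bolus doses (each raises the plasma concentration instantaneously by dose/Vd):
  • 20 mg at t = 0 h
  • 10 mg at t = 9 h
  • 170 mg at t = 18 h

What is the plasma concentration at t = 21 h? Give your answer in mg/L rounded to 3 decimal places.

k = ln 2 / 5 = 0.13863 per h
Dose 1 (20 mg at t=0 h): 20·exp(−0.13863·21) = 1.088 mg/L
Dose 2 (10 mg at t=9 h): 10·exp(−0.13863·12) = 1.895 mg/L
Dose 3 (170 mg at t=18 h): 170·exp(−0.13863·3) = 112.158 mg/L
C(21) = 1.088 + 1.895 + 112.158 = 115.141 mg/L

115.141 mg/L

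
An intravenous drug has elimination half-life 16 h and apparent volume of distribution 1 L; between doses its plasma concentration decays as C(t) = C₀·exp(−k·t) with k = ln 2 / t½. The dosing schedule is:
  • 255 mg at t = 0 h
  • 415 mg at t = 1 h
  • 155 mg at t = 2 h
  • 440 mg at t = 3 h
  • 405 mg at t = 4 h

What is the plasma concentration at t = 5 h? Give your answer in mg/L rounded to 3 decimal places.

k = ln 2 / 16 = 0.04332 per h
Dose 1 (255 mg at t=0 h): 255·exp(−0.04332·5) = 205.338 mg/L
Dose 2 (415 mg at t=1 h): 415·exp(−0.04332·4) = 348.972 mg/L
Dose 3 (155 mg at t=2 h): 155·exp(−0.04332·3) = 136.110 mg/L
Dose 4 (440 mg at t=3 h): 440·exp(−0.04332·2) = 403.482 mg/L
Dose 5 (405 mg at t=4 h): 405·exp(−0.04332·1) = 387.829 mg/L
C(5) = 205.338 + 348.972 + 136.110 + 403.482 + 387.829 = 1481.730 mg/L

1481.730 mg/L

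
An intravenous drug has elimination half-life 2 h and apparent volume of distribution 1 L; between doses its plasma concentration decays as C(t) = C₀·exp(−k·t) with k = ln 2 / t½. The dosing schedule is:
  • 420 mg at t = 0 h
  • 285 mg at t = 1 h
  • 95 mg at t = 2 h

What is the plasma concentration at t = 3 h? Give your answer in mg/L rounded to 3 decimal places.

358.168 mg/L

k = ln 2 / 2 = 0.34657 per h
Dose 1 (420 mg at t=0 h): 420·exp(−0.34657·3) = 148.492 mg/L
Dose 2 (285 mg at t=1 h): 285·exp(−0.34657·2) = 142.500 mg/L
Dose 3 (95 mg at t=2 h): 95·exp(−0.34657·1) = 67.175 mg/L
C(3) = 148.492 + 142.500 + 67.175 = 358.168 mg/L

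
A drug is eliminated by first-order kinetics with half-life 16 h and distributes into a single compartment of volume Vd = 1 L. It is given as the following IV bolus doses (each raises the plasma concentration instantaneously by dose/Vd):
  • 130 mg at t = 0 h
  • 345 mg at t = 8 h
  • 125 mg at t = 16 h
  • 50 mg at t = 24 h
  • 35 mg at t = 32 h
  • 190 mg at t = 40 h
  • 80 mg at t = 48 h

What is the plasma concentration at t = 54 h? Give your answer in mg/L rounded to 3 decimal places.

276.068 mg/L

k = ln 2 / 16 = 0.04332 per h
Dose 1 (130 mg at t=0 h): 130·exp(−0.04332·54) = 12.530 mg/L
Dose 2 (345 mg at t=8 h): 345·exp(−0.04332·46) = 47.028 mg/L
Dose 3 (125 mg at t=16 h): 125·exp(−0.04332·38) = 24.097 mg/L
Dose 4 (50 mg at t=24 h): 50·exp(−0.04332·30) = 13.631 mg/L
Dose 5 (35 mg at t=32 h): 35·exp(−0.04332·22) = 13.494 mg/L
Dose 6 (190 mg at t=40 h): 190·exp(−0.04332·14) = 103.598 mg/L
Dose 7 (80 mg at t=48 h): 80·exp(−0.04332·6) = 61.688 mg/L
C(54) = 12.530 + 47.028 + 24.097 + 13.631 + 13.494 + 103.598 + 61.688 = 276.068 mg/L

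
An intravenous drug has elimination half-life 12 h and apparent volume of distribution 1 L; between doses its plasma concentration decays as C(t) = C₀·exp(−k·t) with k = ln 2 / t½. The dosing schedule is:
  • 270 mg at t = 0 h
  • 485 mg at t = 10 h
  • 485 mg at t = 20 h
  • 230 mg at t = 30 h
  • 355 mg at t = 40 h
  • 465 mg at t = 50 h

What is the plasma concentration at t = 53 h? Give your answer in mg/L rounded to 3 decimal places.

744.674 mg/L

k = ln 2 / 12 = 0.05776 per h
Dose 1 (270 mg at t=0 h): 270·exp(−0.05776·53) = 12.642 mg/L
Dose 2 (485 mg at t=10 h): 485·exp(−0.05776·43) = 40.462 mg/L
Dose 3 (485 mg at t=20 h): 485·exp(−0.05776·33) = 72.096 mg/L
Dose 4 (230 mg at t=30 h): 230·exp(−0.05776·23) = 60.919 mg/L
Dose 5 (355 mg at t=40 h): 355·exp(−0.05776·13) = 167.538 mg/L
Dose 6 (465 mg at t=50 h): 465·exp(−0.05776·3) = 391.017 mg/L
C(53) = 12.642 + 40.462 + 72.096 + 60.919 + 167.538 + 391.017 = 744.674 mg/L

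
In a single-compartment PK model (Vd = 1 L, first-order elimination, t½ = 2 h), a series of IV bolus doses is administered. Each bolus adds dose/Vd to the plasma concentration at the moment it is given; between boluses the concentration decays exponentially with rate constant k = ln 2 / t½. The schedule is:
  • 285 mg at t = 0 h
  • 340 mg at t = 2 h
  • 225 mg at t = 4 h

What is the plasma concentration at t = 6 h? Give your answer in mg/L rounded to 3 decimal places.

k = ln 2 / 2 = 0.34657 per h
Dose 1 (285 mg at t=0 h): 285·exp(−0.34657·6) = 35.625 mg/L
Dose 2 (340 mg at t=2 h): 340·exp(−0.34657·4) = 85.000 mg/L
Dose 3 (225 mg at t=4 h): 225·exp(−0.34657·2) = 112.500 mg/L
C(6) = 35.625 + 85.000 + 112.500 = 233.125 mg/L

233.125 mg/L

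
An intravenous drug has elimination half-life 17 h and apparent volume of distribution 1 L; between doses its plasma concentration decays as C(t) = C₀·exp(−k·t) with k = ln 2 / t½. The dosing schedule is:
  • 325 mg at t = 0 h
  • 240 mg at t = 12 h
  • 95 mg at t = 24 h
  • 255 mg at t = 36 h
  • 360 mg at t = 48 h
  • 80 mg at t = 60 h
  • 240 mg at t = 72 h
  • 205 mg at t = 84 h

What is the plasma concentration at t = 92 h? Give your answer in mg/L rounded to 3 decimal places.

384.454 mg/L

k = ln 2 / 17 = 0.04077 per h
Dose 1 (325 mg at t=0 h): 325·exp(−0.04077·92) = 7.634 mg/L
Dose 2 (240 mg at t=12 h): 240·exp(−0.04077·80) = 9.196 mg/L
Dose 3 (95 mg at t=24 h): 95·exp(−0.04077·68) = 5.938 mg/L
Dose 4 (255 mg at t=36 h): 255·exp(−0.04077·56) = 25.996 mg/L
Dose 5 (360 mg at t=48 h): 360·exp(−0.04077·44) = 59.864 mg/L
Dose 6 (80 mg at t=60 h): 80·exp(−0.04077·32) = 21.699 mg/L
Dose 7 (240 mg at t=72 h): 240·exp(−0.04077·20) = 106.184 mg/L
Dose 8 (205 mg at t=84 h): 205·exp(−0.04077·8) = 147.942 mg/L
C(92) = 7.634 + 9.196 + 5.938 + 25.996 + 59.864 + 21.699 + 106.184 + 147.942 = 384.454 mg/L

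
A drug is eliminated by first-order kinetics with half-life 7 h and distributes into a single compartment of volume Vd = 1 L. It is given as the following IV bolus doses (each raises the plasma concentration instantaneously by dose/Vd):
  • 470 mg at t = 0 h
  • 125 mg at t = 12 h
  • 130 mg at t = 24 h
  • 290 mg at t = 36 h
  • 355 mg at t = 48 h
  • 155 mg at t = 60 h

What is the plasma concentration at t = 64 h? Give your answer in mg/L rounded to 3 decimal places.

k = ln 2 / 7 = 0.09902 per h
Dose 1 (470 mg at t=0 h): 470·exp(−0.09902·64) = 0.831 mg/L
Dose 2 (125 mg at t=12 h): 125·exp(−0.09902·52) = 0.726 mg/L
Dose 3 (130 mg at t=24 h): 130·exp(−0.09902·40) = 2.476 mg/L
Dose 4 (290 mg at t=36 h): 290·exp(−0.09902·28) = 18.125 mg/L
Dose 5 (355 mg at t=48 h): 355·exp(−0.09902·16) = 72.805 mg/L
Dose 6 (155 mg at t=60 h): 155·exp(−0.09902·4) = 104.307 mg/L
C(64) = 0.831 + 0.726 + 2.476 + 18.125 + 72.805 + 104.307 = 199.270 mg/L

199.270 mg/L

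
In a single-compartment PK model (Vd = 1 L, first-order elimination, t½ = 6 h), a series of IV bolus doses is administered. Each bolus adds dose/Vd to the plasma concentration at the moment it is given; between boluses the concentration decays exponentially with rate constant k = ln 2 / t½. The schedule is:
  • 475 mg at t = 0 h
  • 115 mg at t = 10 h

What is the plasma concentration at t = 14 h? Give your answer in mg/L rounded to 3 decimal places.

166.697 mg/L

k = ln 2 / 6 = 0.11552 per h
Dose 1 (475 mg at t=0 h): 475·exp(−0.11552·14) = 94.252 mg/L
Dose 2 (115 mg at t=10 h): 115·exp(−0.11552·4) = 72.445 mg/L
C(14) = 94.252 + 72.445 = 166.697 mg/L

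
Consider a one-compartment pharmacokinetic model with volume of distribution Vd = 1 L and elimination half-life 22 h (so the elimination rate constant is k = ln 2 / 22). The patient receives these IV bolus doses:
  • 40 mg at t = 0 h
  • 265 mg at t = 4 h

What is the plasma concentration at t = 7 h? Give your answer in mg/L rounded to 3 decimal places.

k = ln 2 / 22 = 0.03151 per h
Dose 1 (40 mg at t=0 h): 40·exp(−0.03151·7) = 32.083 mg/L
Dose 2 (265 mg at t=4 h): 265·exp(−0.03151·3) = 241.100 mg/L
C(7) = 32.083 + 241.100 = 273.183 mg/L

273.183 mg/L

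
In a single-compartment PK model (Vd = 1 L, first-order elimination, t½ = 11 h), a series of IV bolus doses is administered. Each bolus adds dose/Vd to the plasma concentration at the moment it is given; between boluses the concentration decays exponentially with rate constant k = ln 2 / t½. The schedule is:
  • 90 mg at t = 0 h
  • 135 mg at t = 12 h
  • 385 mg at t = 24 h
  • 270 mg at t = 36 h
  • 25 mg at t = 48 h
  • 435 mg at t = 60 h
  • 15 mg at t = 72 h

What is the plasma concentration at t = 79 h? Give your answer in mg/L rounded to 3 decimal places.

177.179 mg/L

k = ln 2 / 11 = 0.06301 per h
Dose 1 (90 mg at t=0 h): 90·exp(−0.06301·79) = 0.620 mg/L
Dose 2 (135 mg at t=12 h): 135·exp(−0.06301·67) = 1.981 mg/L
Dose 3 (385 mg at t=24 h): 385·exp(−0.06301·55) = 12.031 mg/L
Dose 4 (270 mg at t=36 h): 270·exp(−0.06301·43) = 17.973 mg/L
Dose 5 (25 mg at t=48 h): 25·exp(−0.06301·31) = 3.545 mg/L
Dose 6 (435 mg at t=60 h): 435·exp(−0.06301·19) = 131.380 mg/L
Dose 7 (15 mg at t=72 h): 15·exp(−0.06301·7) = 9.650 mg/L
C(79) = 0.620 + 1.981 + 12.031 + 17.973 + 3.545 + 131.380 + 9.650 = 177.179 mg/L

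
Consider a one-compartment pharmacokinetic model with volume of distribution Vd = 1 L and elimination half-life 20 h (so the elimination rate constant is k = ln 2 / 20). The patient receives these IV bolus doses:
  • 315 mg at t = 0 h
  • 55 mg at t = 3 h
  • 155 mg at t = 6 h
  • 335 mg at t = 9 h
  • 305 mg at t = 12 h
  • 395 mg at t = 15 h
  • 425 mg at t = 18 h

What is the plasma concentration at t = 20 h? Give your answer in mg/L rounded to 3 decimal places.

k = ln 2 / 20 = 0.03466 per h
Dose 1 (315 mg at t=0 h): 315·exp(−0.03466·20) = 157.500 mg/L
Dose 2 (55 mg at t=3 h): 55·exp(−0.03466·17) = 30.513 mg/L
Dose 3 (155 mg at t=6 h): 155·exp(−0.03466·14) = 95.414 mg/L
Dose 4 (335 mg at t=9 h): 335·exp(−0.03466·11) = 228.812 mg/L
Dose 5 (305 mg at t=12 h): 305·exp(−0.03466·8) = 231.147 mg/L
Dose 6 (395 mg at t=15 h): 395·exp(−0.03466·5) = 332.154 mg/L
Dose 7 (425 mg at t=18 h): 425·exp(−0.03466·2) = 396.539 mg/L
C(20) = 157.500 + 30.513 + 95.414 + 228.812 + 231.147 + 332.154 + 396.539 = 1472.078 mg/L

1472.078 mg/L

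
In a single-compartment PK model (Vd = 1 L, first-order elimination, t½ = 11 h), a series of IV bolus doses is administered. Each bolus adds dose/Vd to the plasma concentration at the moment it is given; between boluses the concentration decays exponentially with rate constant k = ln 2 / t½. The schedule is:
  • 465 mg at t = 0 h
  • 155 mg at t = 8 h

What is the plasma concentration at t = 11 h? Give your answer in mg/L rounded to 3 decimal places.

360.802 mg/L

k = ln 2 / 11 = 0.06301 per h
Dose 1 (465 mg at t=0 h): 465·exp(−0.06301·11) = 232.500 mg/L
Dose 2 (155 mg at t=8 h): 155·exp(−0.06301·3) = 128.302 mg/L
C(11) = 232.500 + 128.302 = 360.802 mg/L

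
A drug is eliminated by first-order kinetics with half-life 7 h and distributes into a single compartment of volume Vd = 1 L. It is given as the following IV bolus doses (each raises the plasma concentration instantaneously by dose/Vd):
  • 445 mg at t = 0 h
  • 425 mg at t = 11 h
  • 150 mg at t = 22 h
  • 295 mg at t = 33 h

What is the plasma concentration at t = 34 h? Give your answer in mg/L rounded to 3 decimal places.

371.836 mg/L

k = ln 2 / 7 = 0.09902 per h
Dose 1 (445 mg at t=0 h): 445·exp(−0.09902·34) = 15.354 mg/L
Dose 2 (425 mg at t=11 h): 425·exp(−0.09902·23) = 43.580 mg/L
Dose 3 (150 mg at t=22 h): 150·exp(−0.09902·12) = 45.713 mg/L
Dose 4 (295 mg at t=33 h): 295·exp(−0.09902·1) = 267.188 mg/L
C(34) = 15.354 + 43.580 + 45.713 + 267.188 = 371.836 mg/L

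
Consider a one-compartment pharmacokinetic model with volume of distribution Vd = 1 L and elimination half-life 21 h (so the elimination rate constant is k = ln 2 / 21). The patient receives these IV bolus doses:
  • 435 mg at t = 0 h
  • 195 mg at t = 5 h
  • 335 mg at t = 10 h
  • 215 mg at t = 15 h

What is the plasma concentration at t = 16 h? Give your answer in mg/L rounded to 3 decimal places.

874.988 mg/L

k = ln 2 / 21 = 0.03301 per h
Dose 1 (435 mg at t=0 h): 435·exp(−0.03301·16) = 256.527 mg/L
Dose 2 (195 mg at t=5 h): 195·exp(−0.03301·11) = 135.629 mg/L
Dose 3 (335 mg at t=10 h): 335·exp(−0.03301·6) = 274.812 mg/L
Dose 4 (215 mg at t=15 h): 215·exp(−0.03301·1) = 208.019 mg/L
C(16) = 256.527 + 135.629 + 274.812 + 208.019 = 874.988 mg/L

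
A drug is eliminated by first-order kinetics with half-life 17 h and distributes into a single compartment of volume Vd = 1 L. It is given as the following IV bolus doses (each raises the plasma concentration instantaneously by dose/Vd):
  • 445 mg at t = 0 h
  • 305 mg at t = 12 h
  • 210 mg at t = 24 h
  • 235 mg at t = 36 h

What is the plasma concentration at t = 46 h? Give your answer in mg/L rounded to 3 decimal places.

k = ln 2 / 17 = 0.04077 per h
Dose 1 (445 mg at t=0 h): 445·exp(−0.04077·46) = 68.204 mg/L
Dose 2 (305 mg at t=12 h): 305·exp(−0.04077·34) = 76.250 mg/L
Dose 3 (210 mg at t=24 h): 210·exp(−0.04077·22) = 85.635 mg/L
Dose 4 (235 mg at t=36 h): 235·exp(−0.04077·10) = 156.312 mg/L
C(46) = 68.204 + 76.250 + 85.635 + 156.312 = 386.400 mg/L

386.400 mg/L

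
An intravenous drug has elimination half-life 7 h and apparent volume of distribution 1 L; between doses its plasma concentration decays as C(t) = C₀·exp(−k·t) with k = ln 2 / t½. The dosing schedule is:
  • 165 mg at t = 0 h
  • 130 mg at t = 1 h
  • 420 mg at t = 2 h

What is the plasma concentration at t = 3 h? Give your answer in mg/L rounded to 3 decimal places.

609.642 mg/L

k = ln 2 / 7 = 0.09902 per h
Dose 1 (165 mg at t=0 h): 165·exp(−0.09902·3) = 122.595 mg/L
Dose 2 (130 mg at t=1 h): 130·exp(−0.09902·2) = 106.644 mg/L
Dose 3 (420 mg at t=2 h): 420·exp(−0.09902·1) = 380.404 mg/L
C(3) = 122.595 + 106.644 + 380.404 = 609.642 mg/L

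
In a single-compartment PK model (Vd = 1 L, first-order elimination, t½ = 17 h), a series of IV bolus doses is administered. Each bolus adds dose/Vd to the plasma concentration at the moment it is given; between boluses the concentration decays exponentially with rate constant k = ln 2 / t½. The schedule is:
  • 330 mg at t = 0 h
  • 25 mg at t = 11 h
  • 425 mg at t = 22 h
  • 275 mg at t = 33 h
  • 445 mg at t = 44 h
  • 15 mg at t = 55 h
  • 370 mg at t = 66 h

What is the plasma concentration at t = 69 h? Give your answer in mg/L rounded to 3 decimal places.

644.500 mg/L

k = ln 2 / 17 = 0.04077 per h
Dose 1 (330 mg at t=0 h): 330·exp(−0.04077·69) = 19.801 mg/L
Dose 2 (25 mg at t=11 h): 25·exp(−0.04077·58) = 2.349 mg/L
Dose 3 (425 mg at t=22 h): 425·exp(−0.04077·47) = 62.536 mg/L
Dose 4 (275 mg at t=33 h): 275·exp(−0.04077·36) = 63.366 mg/L
Dose 5 (445 mg at t=44 h): 445·exp(−0.04077·25) = 160.572 mg/L
Dose 6 (15 mg at t=55 h): 15·exp(−0.04077·14) = 8.476 mg/L
Dose 7 (370 mg at t=66 h): 370·exp(−0.04077·3) = 327.400 mg/L
C(69) = 19.801 + 2.349 + 62.536 + 63.366 + 160.572 + 8.476 + 327.400 = 644.500 mg/L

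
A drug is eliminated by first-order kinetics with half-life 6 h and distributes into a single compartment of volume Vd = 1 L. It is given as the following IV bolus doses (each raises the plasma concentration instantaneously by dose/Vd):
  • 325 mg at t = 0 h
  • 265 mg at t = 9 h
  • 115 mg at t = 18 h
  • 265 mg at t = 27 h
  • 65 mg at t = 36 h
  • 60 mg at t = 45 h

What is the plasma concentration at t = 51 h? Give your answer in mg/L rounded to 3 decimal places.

k = ln 2 / 6 = 0.11552 per h
Dose 1 (325 mg at t=0 h): 325·exp(−0.11552·51) = 0.898 mg/L
Dose 2 (265 mg at t=9 h): 265·exp(−0.11552·42) = 2.070 mg/L
Dose 3 (115 mg at t=18 h): 115·exp(−0.11552·33) = 2.541 mg/L
Dose 4 (265 mg at t=27 h): 265·exp(−0.11552·24) = 16.562 mg/L
Dose 5 (65 mg at t=36 h): 65·exp(−0.11552·15) = 11.490 mg/L
Dose 6 (60 mg at t=45 h): 60·exp(−0.11552·6) = 30.000 mg/L
C(51) = 0.898 + 2.070 + 2.541 + 16.562 + 11.490 + 30.000 = 63.562 mg/L

63.562 mg/L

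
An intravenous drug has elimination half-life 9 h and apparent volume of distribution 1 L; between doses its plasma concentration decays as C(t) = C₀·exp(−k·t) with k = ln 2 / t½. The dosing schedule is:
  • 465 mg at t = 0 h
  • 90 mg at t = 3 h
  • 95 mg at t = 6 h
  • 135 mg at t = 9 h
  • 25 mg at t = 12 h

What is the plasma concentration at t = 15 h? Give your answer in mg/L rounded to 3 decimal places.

334.570 mg/L

k = ln 2 / 9 = 0.07702 per h
Dose 1 (465 mg at t=0 h): 465·exp(−0.07702·15) = 146.466 mg/L
Dose 2 (90 mg at t=3 h): 90·exp(−0.07702·12) = 35.717 mg/L
Dose 3 (95 mg at t=6 h): 95·exp(−0.07702·9) = 47.500 mg/L
Dose 4 (135 mg at t=9 h): 135·exp(−0.07702·6) = 85.045 mg/L
Dose 5 (25 mg at t=12 h): 25·exp(−0.07702·3) = 19.843 mg/L
C(15) = 146.466 + 35.717 + 47.500 + 85.045 + 19.843 = 334.570 mg/L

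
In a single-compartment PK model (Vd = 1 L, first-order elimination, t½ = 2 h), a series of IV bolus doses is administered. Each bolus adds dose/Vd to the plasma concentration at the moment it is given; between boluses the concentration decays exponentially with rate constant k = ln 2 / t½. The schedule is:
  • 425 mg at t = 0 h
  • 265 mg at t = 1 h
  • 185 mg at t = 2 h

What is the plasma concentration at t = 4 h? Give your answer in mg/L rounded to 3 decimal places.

k = ln 2 / 2 = 0.34657 per h
Dose 1 (425 mg at t=0 h): 425·exp(−0.34657·4) = 106.250 mg/L
Dose 2 (265 mg at t=1 h): 265·exp(−0.34657·3) = 93.692 mg/L
Dose 3 (185 mg at t=2 h): 185·exp(−0.34657·2) = 92.500 mg/L
C(4) = 106.250 + 93.692 + 92.500 = 292.442 mg/L

292.442 mg/L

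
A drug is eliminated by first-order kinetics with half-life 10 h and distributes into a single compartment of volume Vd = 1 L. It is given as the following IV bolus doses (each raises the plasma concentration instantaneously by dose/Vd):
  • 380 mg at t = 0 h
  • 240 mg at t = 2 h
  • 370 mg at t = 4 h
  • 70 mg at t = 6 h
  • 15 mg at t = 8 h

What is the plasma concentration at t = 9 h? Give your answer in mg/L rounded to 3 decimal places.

683.857 mg/L

k = ln 2 / 10 = 0.06931 per h
Dose 1 (380 mg at t=0 h): 380·exp(−0.06931·9) = 203.637 mg/L
Dose 2 (240 mg at t=2 h): 240·exp(−0.06931·7) = 147.737 mg/L
Dose 3 (370 mg at t=4 h): 370·exp(−0.06931·5) = 261.630 mg/L
Dose 4 (70 mg at t=6 h): 70·exp(−0.06931·3) = 56.858 mg/L
Dose 5 (15 mg at t=8 h): 15·exp(−0.06931·1) = 13.995 mg/L
C(9) = 203.637 + 147.737 + 261.630 + 56.858 + 13.995 = 683.857 mg/L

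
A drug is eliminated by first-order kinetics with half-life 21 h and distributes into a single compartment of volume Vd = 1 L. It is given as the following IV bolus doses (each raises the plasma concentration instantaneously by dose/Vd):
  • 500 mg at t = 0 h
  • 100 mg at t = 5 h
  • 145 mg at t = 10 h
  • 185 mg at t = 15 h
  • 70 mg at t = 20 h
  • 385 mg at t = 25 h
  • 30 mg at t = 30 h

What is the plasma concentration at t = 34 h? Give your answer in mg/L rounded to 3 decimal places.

722.090 mg/L

k = ln 2 / 21 = 0.03301 per h
Dose 1 (500 mg at t=0 h): 500·exp(−0.03301·34) = 162.775 mg/L
Dose 2 (100 mg at t=5 h): 100·exp(−0.03301·29) = 38.397 mg/L
Dose 3 (145 mg at t=10 h): 145·exp(−0.03301·24) = 65.665 mg/L
Dose 4 (185 mg at t=15 h): 185·exp(−0.03301·19) = 98.812 mg/L
Dose 5 (70 mg at t=20 h): 70·exp(−0.03301·14) = 44.097 mg/L
Dose 6 (385 mg at t=25 h): 385·exp(−0.03301·9) = 286.054 mg/L
Dose 7 (30 mg at t=30 h): 30·exp(−0.03301·4) = 26.289 mg/L
C(34) = 162.775 + 38.397 + 65.665 + 98.812 + 44.097 + 286.054 + 26.289 = 722.090 mg/L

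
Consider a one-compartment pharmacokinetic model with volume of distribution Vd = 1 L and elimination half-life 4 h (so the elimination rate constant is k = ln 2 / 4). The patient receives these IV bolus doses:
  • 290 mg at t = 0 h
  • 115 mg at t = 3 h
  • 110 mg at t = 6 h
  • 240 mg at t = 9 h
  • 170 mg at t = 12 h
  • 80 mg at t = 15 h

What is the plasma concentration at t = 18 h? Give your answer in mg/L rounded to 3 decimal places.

193.240 mg/L

k = ln 2 / 4 = 0.17329 per h
Dose 1 (290 mg at t=0 h): 290·exp(−0.17329·18) = 12.816 mg/L
Dose 2 (115 mg at t=3 h): 115·exp(−0.17329·15) = 8.547 mg/L
Dose 3 (110 mg at t=6 h): 110·exp(−0.17329·12) = 13.750 mg/L
Dose 4 (240 mg at t=9 h): 240·exp(−0.17329·9) = 50.454 mg/L
Dose 5 (170 mg at t=12 h): 170·exp(−0.17329·6) = 60.104 mg/L
Dose 6 (80 mg at t=15 h): 80·exp(−0.17329·3) = 47.568 mg/L
C(18) = 12.816 + 8.547 + 13.750 + 50.454 + 60.104 + 47.568 = 193.240 mg/L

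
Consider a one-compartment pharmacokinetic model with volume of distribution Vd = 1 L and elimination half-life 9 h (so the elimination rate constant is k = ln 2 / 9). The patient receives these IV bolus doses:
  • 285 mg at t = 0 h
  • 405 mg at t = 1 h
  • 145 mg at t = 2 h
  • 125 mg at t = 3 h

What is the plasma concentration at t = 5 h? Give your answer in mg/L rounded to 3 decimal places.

k = ln 2 / 9 = 0.07702 per h
Dose 1 (285 mg at t=0 h): 285·exp(−0.07702·5) = 193.913 mg/L
Dose 2 (405 mg at t=1 h): 405·exp(−0.07702·4) = 297.621 mg/L
Dose 3 (145 mg at t=2 h): 145·exp(−0.07702·3) = 115.087 mg/L
Dose 4 (125 mg at t=3 h): 125·exp(−0.07702·2) = 107.155 mg/L
C(5) = 193.913 + 297.621 + 115.087 + 107.155 = 713.776 mg/L

713.776 mg/L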